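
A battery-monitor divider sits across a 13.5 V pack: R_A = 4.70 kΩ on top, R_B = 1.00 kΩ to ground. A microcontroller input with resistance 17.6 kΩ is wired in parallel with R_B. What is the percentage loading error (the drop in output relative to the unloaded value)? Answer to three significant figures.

The divider's output (Thévenin) resistance is R_A‖R_B = 0.8246 kΩ.
Fractional drop under load = R_th/(R_th + R_L) = 0.8246 / (0.8246 + 17.6) = 0.04475.
So the output falls by 4.48 %.

4.48 %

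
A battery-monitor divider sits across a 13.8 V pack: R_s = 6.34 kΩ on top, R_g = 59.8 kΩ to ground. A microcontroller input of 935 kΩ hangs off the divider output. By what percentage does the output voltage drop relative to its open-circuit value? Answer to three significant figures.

The divider's output (Thévenin) resistance is R_s‖R_g = 5.732 kΩ.
Fractional drop under load = R_th/(R_th + R_L) = 5.732 / (5.732 + 935) = 0.006093.
So the output falls by 0.609 %.

0.609 %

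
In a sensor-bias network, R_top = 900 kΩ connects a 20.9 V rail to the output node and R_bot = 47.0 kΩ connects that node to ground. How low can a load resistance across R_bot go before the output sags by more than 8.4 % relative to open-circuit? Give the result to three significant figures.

R_L(min) ≈ 487 kΩ

Output resistance R_th = R_top‖R_bot = (900 × 47.0)/947.0 = 44.67 kΩ.
The fractional drop is R_th/(R_th + R_L); requiring this ≤ 0.0840 gives R_L ≥ R_th(1/0.0840 − 1) = 44.67 × 10.90 = 487 kΩ.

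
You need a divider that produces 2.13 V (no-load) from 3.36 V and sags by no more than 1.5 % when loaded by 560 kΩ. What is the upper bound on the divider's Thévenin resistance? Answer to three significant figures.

R_th ≤ 8.53 kΩ

Loading drop = R_th/(R_th + R_L) ≤ 0.0150, so R_th ≤ R_L · ε/(1−ε) = 560 kΩ × 0.0150/0.9850 = 8.53 kΩ.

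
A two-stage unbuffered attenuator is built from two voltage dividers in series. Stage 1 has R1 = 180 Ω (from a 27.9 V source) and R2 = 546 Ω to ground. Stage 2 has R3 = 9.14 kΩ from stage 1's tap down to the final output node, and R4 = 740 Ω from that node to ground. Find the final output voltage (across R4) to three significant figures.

Stage 2 presents R3+R4 = 9880 Ω as a load on stage 1's tap.
Stage 1's lower leg becomes R2‖(R3+R4) = 517.4 Ω, so V_mid = 27.9 × 517.4/697.4 = 20.70 V.
Stage 2 is itself unloaded: V_out = V_mid × R4/(R3+R4) = 20.70 × 740/9880 = 1.55 V.

V_out ≈ 1.55 V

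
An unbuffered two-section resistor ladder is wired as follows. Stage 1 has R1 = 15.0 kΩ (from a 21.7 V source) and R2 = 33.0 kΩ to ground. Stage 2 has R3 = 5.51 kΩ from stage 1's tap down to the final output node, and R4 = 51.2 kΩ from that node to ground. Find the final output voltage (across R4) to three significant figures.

Stage 2 presents R3+R4 = 56.71 kΩ as a load on stage 1's tap.
Stage 1's lower leg becomes R2‖(R3+R4) = 20.86 kΩ, so V_mid = 21.7 × 20.86/35.86 = 12.62 V.
Stage 2 is itself unloaded: V_out = V_mid × R4/(R3+R4) = 12.62 × 51.2/56.71 = 11.4 V.

V_out ≈ 11.4 V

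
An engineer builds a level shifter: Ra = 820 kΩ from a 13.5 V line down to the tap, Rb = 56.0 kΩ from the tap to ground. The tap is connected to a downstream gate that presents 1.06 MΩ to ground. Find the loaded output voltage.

The load sits in parallel with Rb: Rb‖R_L = (56.0 × 1060) / (56.0 + 1060) = 53.19 kΩ.
V_out = 13.5 × 53.19 / (820 + 53.19) = 13.5 × 53.19/873.2 = 0.822 V.

V_out ≈ 0.822 V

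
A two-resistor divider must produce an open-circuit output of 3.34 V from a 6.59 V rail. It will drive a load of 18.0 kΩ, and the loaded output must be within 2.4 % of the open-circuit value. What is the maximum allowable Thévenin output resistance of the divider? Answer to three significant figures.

Loading drop = R_th/(R_th + R_L) ≤ 0.0240, so R_th ≤ R_L · ε/(1−ε) = 18.0 kΩ × 0.0240/0.9760 = 443 Ω.
(Any R1, R2 with R2/(R1+R2) = 0.507 and R1‖R2 ≤ 443 Ω will meet the spec.)

R_th ≤ 443 Ω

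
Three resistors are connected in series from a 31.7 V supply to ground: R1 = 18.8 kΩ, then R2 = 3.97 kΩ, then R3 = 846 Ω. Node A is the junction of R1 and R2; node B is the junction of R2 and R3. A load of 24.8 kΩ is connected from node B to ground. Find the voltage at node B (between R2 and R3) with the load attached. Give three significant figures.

At node B, R3 is in parallel with the load: R3‖R_L = 818.1 Ω.
Below node A the resistance is R2 + (R3‖R_L) = 4788 Ω, so V_A = 31.7 × 4788/23590 = 6.435 V.
Then V_B = V_A × (R3‖R_L)/(R2 + R3‖R_L) = 6.435 × 818.1/4788 = 1.10 V.

V ≈ 1.10 V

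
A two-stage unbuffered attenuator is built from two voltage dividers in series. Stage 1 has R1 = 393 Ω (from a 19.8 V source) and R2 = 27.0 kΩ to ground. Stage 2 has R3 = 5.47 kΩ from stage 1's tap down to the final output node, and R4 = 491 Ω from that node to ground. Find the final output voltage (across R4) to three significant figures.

V_out ≈ 1.51 V

Stage 2 presents R3+R4 = 5961 Ω as a load on stage 1's tap.
Stage 1's lower leg becomes R2‖(R3+R4) = 4883 Ω, so V_mid = 19.8 × 4883/5276 = 18.33 V.
Stage 2 is itself unloaded: V_out = V_mid × R4/(R3+R4) = 18.33 × 491/5961 = 1.51 V.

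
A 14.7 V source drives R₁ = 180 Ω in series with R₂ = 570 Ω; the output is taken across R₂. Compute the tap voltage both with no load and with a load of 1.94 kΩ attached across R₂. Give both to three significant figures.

Unloaded: 11.2 V; loaded: 10.4 V

Open-circuit: V = 14.7 × 570/(180 + 570) = 11.2 V.
With the load, R₂ becomes R₂‖R_L = 440.6 Ω, so V = 14.7 × 440.6/620.6 = 10.4 V.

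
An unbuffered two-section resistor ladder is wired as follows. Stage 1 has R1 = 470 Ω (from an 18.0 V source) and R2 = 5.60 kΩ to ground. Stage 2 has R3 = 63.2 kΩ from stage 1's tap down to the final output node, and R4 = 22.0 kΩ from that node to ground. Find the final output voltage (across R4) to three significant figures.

V_out ≈ 4.27 V

Stage 2 presents R3+R4 = 85200 Ω as a load on stage 1's tap.
Stage 1's lower leg becomes R2‖(R3+R4) = 5255 Ω, so V_mid = 18.0 × 5255/5725 = 16.52 V.
Stage 2 is itself unloaded: V_out = V_mid × R4/(R3+R4) = 16.52 × 22000/85200 = 4.27 V.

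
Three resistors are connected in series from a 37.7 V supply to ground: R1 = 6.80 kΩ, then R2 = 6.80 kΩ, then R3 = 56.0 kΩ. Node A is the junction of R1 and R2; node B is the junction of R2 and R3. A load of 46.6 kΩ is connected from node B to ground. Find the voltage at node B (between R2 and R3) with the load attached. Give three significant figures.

At node B, R3 is in parallel with the load: R3‖R_L = 25.43 kΩ.
Below node A the resistance is R2 + (R3‖R_L) = 32.23 kΩ, so V_A = 37.7 × 32.23/39.03 = 31.13 V.
Then V_B = V_A × (R3‖R_L)/(R2 + R3‖R_L) = 31.13 × 25.43/32.23 = 24.6 V.

V ≈ 24.6 V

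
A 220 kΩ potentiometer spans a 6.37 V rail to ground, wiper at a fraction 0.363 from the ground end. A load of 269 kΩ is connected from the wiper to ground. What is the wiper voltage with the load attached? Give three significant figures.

V ≈ 1.94 V

The wiper splits the pot into (1−α)R = 140.1 kΩ above and αR = 79.86 kΩ below.
Lower section ‖ load = 61.58 kΩ.
V_wiper = 6.37 × 61.58/(140.1 + 61.58) = 1.94 V.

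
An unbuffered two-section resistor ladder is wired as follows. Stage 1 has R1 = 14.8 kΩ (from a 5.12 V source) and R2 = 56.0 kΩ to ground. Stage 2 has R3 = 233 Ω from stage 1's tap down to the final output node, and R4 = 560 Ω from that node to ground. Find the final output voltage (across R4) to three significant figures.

V_out ≈ 0.181 V

Stage 2 presents R3+R4 = 793.0 Ω as a load on stage 1's tap.
Stage 1's lower leg becomes R2‖(R3+R4) = 781.9 Ω, so V_mid = 5.12 × 781.9/15580 = 0.2569 V.
Stage 2 is itself unloaded: V_out = V_mid × R4/(R3+R4) = 0.2569 × 560/793.0 = 0.181 V.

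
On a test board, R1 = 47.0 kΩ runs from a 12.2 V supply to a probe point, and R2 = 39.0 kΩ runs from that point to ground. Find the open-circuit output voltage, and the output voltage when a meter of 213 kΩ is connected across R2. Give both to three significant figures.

Unloaded: 5.53 V; loaded: 5.03 V

Open-circuit: V = 12.2 × 39.0/(47.0 + 39.0) = 5.53 V.
With the load, R2 becomes R2‖R_L = 32.96 kΩ, so V = 12.2 × 32.96/79.96 = 5.03 V.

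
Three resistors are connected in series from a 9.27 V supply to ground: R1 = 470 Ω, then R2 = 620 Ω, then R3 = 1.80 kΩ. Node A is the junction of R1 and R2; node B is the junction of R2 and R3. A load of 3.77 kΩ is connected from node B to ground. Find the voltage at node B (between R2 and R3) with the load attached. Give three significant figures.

V ≈ 4.89 V

At node B, R3 is in parallel with the load: R3‖R_L = 1218 Ω.
Below node A the resistance is R2 + (R3‖R_L) = 1838 Ω, so V_A = 9.27 × 1838/2308 = 7.383 V.
Then V_B = V_A × (R3‖R_L)/(R2 + R3‖R_L) = 7.383 × 1218/1838 = 4.89 V.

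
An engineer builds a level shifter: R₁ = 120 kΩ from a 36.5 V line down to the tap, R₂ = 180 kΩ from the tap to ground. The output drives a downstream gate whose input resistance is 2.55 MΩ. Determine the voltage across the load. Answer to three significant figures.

V_out ≈ 21.3 V

The load sits in parallel with R₂: R₂‖R_L = (180 × 2550) / (180 + 2550) = 168.1 kΩ.
V_out = 36.5 × 168.1 / (120 + 168.1) = 36.5 × 168.1/288.1 = 21.3 V.
(Unloaded it would have been 21.9 V.)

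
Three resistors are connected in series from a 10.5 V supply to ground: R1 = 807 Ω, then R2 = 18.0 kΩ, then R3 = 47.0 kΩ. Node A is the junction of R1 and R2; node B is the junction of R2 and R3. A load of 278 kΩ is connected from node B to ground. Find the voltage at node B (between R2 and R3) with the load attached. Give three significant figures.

At node B, R3 is in parallel with the load: R3‖R_L = 40200 Ω.
Below node A the resistance is R2 + (R3‖R_L) = 58200 Ω, so V_A = 10.5 × 58200/59010 = 10.36 V.
Then V_B = V_A × (R3‖R_L)/(R2 + R3‖R_L) = 10.36 × 40200/58200 = 7.15 V.

V ≈ 7.15 V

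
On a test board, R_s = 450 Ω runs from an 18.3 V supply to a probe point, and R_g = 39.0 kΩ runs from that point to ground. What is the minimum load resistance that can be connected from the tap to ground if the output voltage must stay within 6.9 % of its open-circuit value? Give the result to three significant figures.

R_L(min) ≈ 6.00 kΩ

Output resistance R_th = R_s‖R_g = (450 × 39000)/39450 = 444.9 Ω.
The fractional drop is R_th/(R_th + R_L); requiring this ≤ 0.0690 gives R_L ≥ R_th(1/0.0690 − 1) = 444.9 × 13.49 = 6.00 kΩ.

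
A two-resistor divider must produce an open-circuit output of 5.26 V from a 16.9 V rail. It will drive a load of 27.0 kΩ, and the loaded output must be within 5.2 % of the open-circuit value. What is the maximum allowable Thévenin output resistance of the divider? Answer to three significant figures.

Loading drop = R_th/(R_th + R_L) ≤ 0.0520, so R_th ≤ R_L · ε/(1−ε) = 27.0 kΩ × 0.0520/0.9480 = 1.48 kΩ.
(Any R1, R2 with R2/(R1+R2) = 0.311 and R1‖R2 ≤ 1.48 kΩ will meet the spec.)

R_th ≤ 1.48 kΩ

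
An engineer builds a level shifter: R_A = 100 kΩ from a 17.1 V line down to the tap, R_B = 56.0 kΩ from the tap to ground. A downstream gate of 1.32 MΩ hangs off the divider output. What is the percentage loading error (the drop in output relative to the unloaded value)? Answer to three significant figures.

The divider's output (Thévenin) resistance is R_A‖R_B = 35.90 kΩ.
Fractional drop under load = R_th/(R_th + R_L) = 35.90 / (35.90 + 1320) = 0.02648.
So the output falls by 2.65 %.

2.65 %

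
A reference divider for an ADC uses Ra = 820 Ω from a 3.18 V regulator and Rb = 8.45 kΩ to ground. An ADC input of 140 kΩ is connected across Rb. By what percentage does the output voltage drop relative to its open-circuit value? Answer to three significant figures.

The divider's output (Thévenin) resistance is Ra‖Rb = 747.5 Ω.
Fractional drop under load = R_th/(R_th + R_L) = 747.5 / (747.5 + 140000) = 0.005311.
So the output falls by 0.531 %.

0.531 %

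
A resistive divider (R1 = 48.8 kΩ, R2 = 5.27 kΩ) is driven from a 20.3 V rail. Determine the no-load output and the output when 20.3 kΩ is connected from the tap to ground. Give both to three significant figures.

Open-circuit: V = 20.3 × 5.27/(48.8 + 5.27) = 1.98 V.
With the load, R2 becomes R2‖R_L = 4.184 kΩ, so V = 20.3 × 4.184/52.98 = 1.60 V.

Unloaded: 1.98 V; loaded: 1.60 V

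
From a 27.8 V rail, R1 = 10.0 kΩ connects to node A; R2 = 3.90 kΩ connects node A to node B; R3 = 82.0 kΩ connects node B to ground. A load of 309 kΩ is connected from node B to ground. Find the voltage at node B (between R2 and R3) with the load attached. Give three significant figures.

At node B, R3 is in parallel with the load: R3‖R_L = 64.80 kΩ.
Below node A the resistance is R2 + (R3‖R_L) = 68.70 kΩ, so V_A = 27.8 × 68.70/78.70 = 24.27 V.
Then V_B = V_A × (R3‖R_L)/(R2 + R3‖R_L) = 24.27 × 64.80/68.70 = 22.9 V.

V ≈ 22.9 V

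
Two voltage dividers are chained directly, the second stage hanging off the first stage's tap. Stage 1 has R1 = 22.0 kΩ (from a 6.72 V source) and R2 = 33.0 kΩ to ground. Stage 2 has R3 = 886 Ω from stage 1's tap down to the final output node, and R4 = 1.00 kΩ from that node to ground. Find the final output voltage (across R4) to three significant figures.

V_out ≈ 0.267 V

Stage 2 presents R3+R4 = 1886 Ω as a load on stage 1's tap.
Stage 1's lower leg becomes R2‖(R3+R4) = 1784 Ω, so V_mid = 6.72 × 1784/23780 = 0.5041 V.
Stage 2 is itself unloaded: V_out = V_mid × R4/(R3+R4) = 0.5041 × 1000/1886 = 0.267 V.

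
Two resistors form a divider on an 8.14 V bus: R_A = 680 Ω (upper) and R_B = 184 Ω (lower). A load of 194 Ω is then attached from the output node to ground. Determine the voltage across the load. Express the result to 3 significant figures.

The load sits in parallel with R_B: R_B‖R_L = (184 × 194) / (184 + 194) = 94.43 Ω.
V_out = 8.14 × 94.43 / (680 + 94.43) = 8.14 × 94.43/774.4 = 0.993 V.
(Unloaded it would have been 1.73 V.)

V_out ≈ 0.993 V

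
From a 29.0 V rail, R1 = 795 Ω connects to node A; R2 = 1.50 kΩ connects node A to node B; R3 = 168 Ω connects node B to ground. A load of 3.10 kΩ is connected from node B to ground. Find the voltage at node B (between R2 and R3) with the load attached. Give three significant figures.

V ≈ 1.88 V

At node B, R3 is in parallel with the load: R3‖R_L = 159.4 Ω.
Below node A the resistance is R2 + (R3‖R_L) = 1659 Ω, so V_A = 29.0 × 1659/2454 = 19.61 V.
Then V_B = V_A × (R3‖R_L)/(R2 + R3‖R_L) = 19.61 × 159.4/1659 = 1.88 V.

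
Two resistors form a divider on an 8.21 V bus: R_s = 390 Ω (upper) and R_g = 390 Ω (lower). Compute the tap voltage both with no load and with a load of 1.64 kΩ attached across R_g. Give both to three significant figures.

Unloaded: 4.11 V; loaded: 3.67 V

Open-circuit: V = 8.21 × 390/(390 + 390) = 4.11 V.
With the load, R_g becomes R_g‖R_L = 315.1 Ω, so V = 8.21 × 315.1/705.1 = 3.67 V.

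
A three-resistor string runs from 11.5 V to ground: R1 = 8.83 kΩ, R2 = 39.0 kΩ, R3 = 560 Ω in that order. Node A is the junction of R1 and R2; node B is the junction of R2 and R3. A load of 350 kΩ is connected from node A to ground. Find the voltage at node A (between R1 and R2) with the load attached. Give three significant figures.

Below node A the series string R2+R3 = 39560 Ω sits in parallel with the 350000 Ω load: 35540 Ω.
V_A = 11.5 × 35540/(8830 + 35540) = 9.21 V.

V ≈ 9.21 V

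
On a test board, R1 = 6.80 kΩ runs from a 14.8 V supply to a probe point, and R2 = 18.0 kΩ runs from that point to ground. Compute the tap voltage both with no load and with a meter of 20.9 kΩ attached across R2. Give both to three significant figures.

Open-circuit: V = 14.8 × 18.0/(6.80 + 18.0) = 10.7 V.
With the load, R2 becomes R2‖R_L = 9.671 kΩ, so V = 14.8 × 9.671/16.47 = 8.69 V.

Unloaded: 10.7 V; loaded: 8.69 V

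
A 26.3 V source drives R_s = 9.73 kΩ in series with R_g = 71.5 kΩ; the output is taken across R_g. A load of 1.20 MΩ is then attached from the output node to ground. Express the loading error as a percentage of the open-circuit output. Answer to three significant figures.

0.709 %

The divider's output (Thévenin) resistance is R_s‖R_g = 8.565 kΩ.
Fractional drop under load = R_th/(R_th + R_L) = 8.565 / (8.565 + 1200) = 0.007087.
So the output falls by 0.709 %.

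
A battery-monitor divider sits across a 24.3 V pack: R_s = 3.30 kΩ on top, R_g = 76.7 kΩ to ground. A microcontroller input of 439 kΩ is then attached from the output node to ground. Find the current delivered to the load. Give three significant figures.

I_L ≈ 0.0527 mA

R_g‖R_L = 65.29 kΩ; V_out = 24.3 × 65.29/68.59 = 23.13 V.
I_L = V_out / R_L = 23.13 / 439 kΩ = 0.0527 mA.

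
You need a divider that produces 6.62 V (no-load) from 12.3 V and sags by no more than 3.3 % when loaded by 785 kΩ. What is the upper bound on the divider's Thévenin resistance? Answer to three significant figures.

Loading drop = R_th/(R_th + R_L) ≤ 0.0330, so R_th ≤ R_L · ε/(1−ε) = 785 kΩ × 0.0330/0.9670 = 26.8 kΩ.

R_th ≤ 26.8 kΩ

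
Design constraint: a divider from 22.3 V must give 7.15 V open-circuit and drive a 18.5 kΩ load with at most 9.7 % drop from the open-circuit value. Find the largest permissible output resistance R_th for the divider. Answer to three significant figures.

R_th ≤ 1.99 kΩ

Loading drop = R_th/(R_th + R_L) ≤ 0.0970, so R_th ≤ R_L · ε/(1−ε) = 18.5 kΩ × 0.0970/0.9030 = 1.99 kΩ.
(Any R1, R2 with R2/(R1+R2) = 0.321 and R1‖R2 ≤ 1.99 kΩ will meet the spec.)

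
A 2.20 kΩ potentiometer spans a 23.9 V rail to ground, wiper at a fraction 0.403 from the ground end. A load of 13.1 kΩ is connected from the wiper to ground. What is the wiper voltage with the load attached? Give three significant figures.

The wiper splits the pot into (1−α)R = 1313 Ω above and αR = 886.6 Ω below.
Lower section ‖ load = 830.4 Ω.
V_wiper = 23.9 × 830.4/(1313 + 830.4) = 9.26 V.

V ≈ 9.26 V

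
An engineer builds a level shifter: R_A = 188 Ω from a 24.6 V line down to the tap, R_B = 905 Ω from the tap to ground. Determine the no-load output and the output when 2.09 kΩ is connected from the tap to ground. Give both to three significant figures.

Open-circuit: V = 24.6 × 905/(188 + 905) = 20.4 V.
With the load, R_B becomes R_B‖R_L = 631.5 Ω, so V = 24.6 × 631.5/819.5 = 19.0 V.

Unloaded: 20.4 V; loaded: 19.0 V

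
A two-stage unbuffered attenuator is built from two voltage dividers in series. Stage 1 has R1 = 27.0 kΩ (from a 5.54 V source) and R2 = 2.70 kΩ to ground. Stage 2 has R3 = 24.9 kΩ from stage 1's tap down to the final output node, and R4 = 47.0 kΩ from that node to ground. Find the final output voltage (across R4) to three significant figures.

Stage 2 presents R3+R4 = 71.90 kΩ as a load on stage 1's tap.
Stage 1's lower leg becomes R2‖(R3+R4) = 2.602 kΩ, so V_mid = 5.54 × 2.602/29.60 = 0.4870 V.
Stage 2 is itself unloaded: V_out = V_mid × R4/(R3+R4) = 0.4870 × 47.0/71.90 = 0.318 V.

V_out ≈ 0.318 V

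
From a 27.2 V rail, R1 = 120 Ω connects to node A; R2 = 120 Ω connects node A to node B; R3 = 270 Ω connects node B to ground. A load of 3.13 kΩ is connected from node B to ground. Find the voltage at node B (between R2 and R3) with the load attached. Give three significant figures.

At node B, R3 is in parallel with the load: R3‖R_L = 248.6 Ω.
Below node A the resistance is R2 + (R3‖R_L) = 368.6 Ω, so V_A = 27.2 × 368.6/488.6 = 20.52 V.
Then V_B = V_A × (R3‖R_L)/(R2 + R3‖R_L) = 20.52 × 248.6/368.6 = 13.8 V.

V ≈ 13.8 V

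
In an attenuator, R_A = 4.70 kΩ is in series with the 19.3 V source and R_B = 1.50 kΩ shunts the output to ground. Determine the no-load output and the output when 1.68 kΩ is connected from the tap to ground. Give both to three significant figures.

Open-circuit: V = 19.3 × 1.50/(4.70 + 1.50) = 4.67 V.
With the load, R_B becomes R_B‖R_L = 0.7925 kΩ, so V = 19.3 × 0.7925/5.492 = 2.78 V.

Unloaded: 4.67 V; loaded: 2.78 V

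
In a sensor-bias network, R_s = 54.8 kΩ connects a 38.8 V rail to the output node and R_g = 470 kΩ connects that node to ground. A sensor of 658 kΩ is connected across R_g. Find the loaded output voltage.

The load sits in parallel with R_g: R_g‖R_L = (470 × 658) / (470 + 658) = 274.2 kΩ.
V_out = 38.8 × 274.2 / (54.8 + 274.2) = 38.8 × 274.2/329.0 = 32.3 V.
(Unloaded it would have been 34.7 V.)

V_out ≈ 32.3 V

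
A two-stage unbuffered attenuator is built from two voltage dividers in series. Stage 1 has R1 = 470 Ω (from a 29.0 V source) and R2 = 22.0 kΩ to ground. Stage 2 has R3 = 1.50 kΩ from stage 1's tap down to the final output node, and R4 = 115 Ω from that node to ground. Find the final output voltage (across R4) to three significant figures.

V_out ≈ 1.57 V

Stage 2 presents R3+R4 = 1615 Ω as a load on stage 1's tap.
Stage 1's lower leg becomes R2‖(R3+R4) = 1505 Ω, so V_mid = 29.0 × 1505/1975 = 22.10 V.
Stage 2 is itself unloaded: V_out = V_mid × R4/(R3+R4) = 22.10 × 115/1615 = 1.57 V.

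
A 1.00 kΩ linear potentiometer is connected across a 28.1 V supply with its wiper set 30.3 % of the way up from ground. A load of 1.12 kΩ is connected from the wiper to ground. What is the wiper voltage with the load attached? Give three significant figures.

V ≈ 7.16 V

The wiper splits the pot into (1−α)R = 697.0 Ω above and αR = 303.0 Ω below.
Lower section ‖ load = 238.5 Ω.
V_wiper = 28.1 × 238.5/(697.0 + 238.5) = 7.16 V.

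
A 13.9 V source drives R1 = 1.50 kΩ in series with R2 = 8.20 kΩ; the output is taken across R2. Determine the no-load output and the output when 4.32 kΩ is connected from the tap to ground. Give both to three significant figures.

Unloaded: 11.8 V; loaded: 9.08 V

Open-circuit: V = 13.9 × 8.20/(1.50 + 8.20) = 11.8 V.
With the load, R2 becomes R2‖R_L = 2.829 kΩ, so V = 13.9 × 2.829/4.329 = 9.08 V.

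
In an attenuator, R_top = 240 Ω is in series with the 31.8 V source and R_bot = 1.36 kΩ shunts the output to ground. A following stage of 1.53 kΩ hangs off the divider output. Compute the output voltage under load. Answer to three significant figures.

The load sits in parallel with R_bot: R_bot‖R_L = (1360 × 1530) / (1360 + 1530) = 720.0 Ω.
V_out = 31.8 × 720.0 / (240 + 720.0) = 31.8 × 720.0/960.0 = 23.9 V.

V_out ≈ 23.9 V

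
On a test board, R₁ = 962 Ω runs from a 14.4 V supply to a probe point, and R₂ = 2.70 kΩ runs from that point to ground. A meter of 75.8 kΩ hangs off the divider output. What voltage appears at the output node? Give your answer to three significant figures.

The load sits in parallel with R₂: R₂‖R_L = (2700 × 75800) / (2700 + 75800) = 2607 Ω.
V_out = 14.4 × 2607 / (962 + 2607) = 14.4 × 2607/3569 = 10.5 V.

V_out ≈ 10.5 V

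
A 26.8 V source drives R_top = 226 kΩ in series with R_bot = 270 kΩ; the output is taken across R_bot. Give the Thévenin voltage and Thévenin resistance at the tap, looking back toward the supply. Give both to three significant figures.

V_th = 14.6 V, R_th = 123 kΩ

V_th is the open-circuit tap voltage: 26.8 × 270/(226 + 270) = 14.6 V.
With the supply zeroed, R_top and R_bot appear in parallel from the tap: R_th = R_top‖R_bot = (226 × 270)/496.0 = 123 kΩ.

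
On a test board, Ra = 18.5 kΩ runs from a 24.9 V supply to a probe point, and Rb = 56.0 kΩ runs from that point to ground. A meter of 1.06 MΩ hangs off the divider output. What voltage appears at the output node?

The load sits in parallel with Rb: Rb‖R_L = (56.0 × 1060) / (56.0 + 1060) = 53.19 kΩ.
V_out = 24.9 × 53.19 / (18.5 + 53.19) = 24.9 × 53.19/71.69 = 18.5 V.
(Unloaded it would have been 18.7 V.)

V_out ≈ 18.5 V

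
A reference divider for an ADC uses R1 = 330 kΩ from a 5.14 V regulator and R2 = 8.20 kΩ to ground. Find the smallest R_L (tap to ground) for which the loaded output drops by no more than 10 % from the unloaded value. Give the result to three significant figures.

Output resistance R_th = R1‖R2 = (330 × 8.20)/338.2 = 8.001 kΩ.
The fractional drop is R_th/(R_th + R_L); requiring this ≤ 0.100 gives R_L ≥ R_th(1/0.100 − 1) = 8.001 × 9.000 = 72.0 kΩ.

R_L(min) ≈ 72.0 kΩ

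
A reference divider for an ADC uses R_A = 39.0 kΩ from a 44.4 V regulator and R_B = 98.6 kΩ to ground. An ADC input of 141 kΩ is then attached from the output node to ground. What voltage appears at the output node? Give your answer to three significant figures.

The load sits in parallel with R_B: R_B‖R_L = (98.6 × 141) / (98.6 + 141) = 58.02 kΩ.
V_out = 44.4 × 58.02 / (39.0 + 58.02) = 44.4 × 58.02/97.02 = 26.6 V.

V_out ≈ 26.6 V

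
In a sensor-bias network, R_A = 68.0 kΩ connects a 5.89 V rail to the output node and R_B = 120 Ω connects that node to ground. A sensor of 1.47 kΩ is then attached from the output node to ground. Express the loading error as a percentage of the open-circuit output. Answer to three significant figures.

The divider's output (Thévenin) resistance is R_A‖R_B = 119.8 Ω.
Fractional drop under load = R_th/(R_th + R_L) = 119.8 / (119.8 + 1470) = 0.07535.
So the output falls by 7.53 %.

7.53 %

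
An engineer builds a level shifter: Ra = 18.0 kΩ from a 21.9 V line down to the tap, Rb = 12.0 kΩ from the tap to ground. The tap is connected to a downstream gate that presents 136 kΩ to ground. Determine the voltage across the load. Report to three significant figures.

V_out ≈ 8.32 V

The load sits in parallel with Rb: Rb‖R_L = (12.0 × 136) / (12.0 + 136) = 11.03 kΩ.
V_out = 21.9 × 11.03 / (18.0 + 11.03) = 21.9 × 11.03/29.03 = 8.32 V.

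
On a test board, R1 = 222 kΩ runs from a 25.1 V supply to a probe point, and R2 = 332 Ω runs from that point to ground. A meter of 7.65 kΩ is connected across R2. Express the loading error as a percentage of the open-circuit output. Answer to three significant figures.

The divider's output (Thévenin) resistance is R1‖R2 = 331.5 Ω.
Fractional drop under load = R_th/(R_th + R_L) = 331.5 / (331.5 + 7650) = 0.04153.
So the output falls by 4.15 %.

4.15 %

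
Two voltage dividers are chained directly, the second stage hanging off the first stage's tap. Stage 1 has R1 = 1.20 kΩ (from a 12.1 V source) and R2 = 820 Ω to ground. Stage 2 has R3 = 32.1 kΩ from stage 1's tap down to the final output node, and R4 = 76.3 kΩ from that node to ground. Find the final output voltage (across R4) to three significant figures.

Stage 2 presents R3+R4 = 108400 Ω as a load on stage 1's tap.
Stage 1's lower leg becomes R2‖(R3+R4) = 813.8 Ω, so V_mid = 12.1 × 813.8/2014 = 4.890 V.
Stage 2 is itself unloaded: V_out = V_mid × R4/(R3+R4) = 4.890 × 76300/108400 = 3.44 V.

V_out ≈ 3.44 V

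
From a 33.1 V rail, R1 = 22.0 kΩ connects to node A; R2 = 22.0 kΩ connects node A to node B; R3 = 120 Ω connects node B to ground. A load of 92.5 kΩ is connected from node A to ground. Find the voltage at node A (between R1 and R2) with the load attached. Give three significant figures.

Below node A the series string R2+R3 = 22120 Ω sits in parallel with the 92500 Ω load: 17850 Ω.
V_A = 33.1 × 17850/(22000 + 17850) = 14.8 V.

V ≈ 14.8 V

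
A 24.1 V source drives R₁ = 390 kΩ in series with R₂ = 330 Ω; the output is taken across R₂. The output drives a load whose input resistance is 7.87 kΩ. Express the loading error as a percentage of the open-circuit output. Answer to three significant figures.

The divider's output (Thévenin) resistance is R₁‖R₂ = 329.7 Ω.
Fractional drop under load = R_th/(R_th + R_L) = 329.7 / (329.7 + 7870) = 0.04021.
So the output falls by 4.02 %.

4.02 %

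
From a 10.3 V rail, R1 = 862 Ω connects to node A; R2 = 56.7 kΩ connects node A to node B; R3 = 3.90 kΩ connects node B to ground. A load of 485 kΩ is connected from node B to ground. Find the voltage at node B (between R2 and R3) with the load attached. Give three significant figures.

At node B, R3 is in parallel with the load: R3‖R_L = 3869 Ω.
Below node A the resistance is R2 + (R3‖R_L) = 60570 Ω, so V_A = 10.3 × 60570/61430 = 10.16 V.
Then V_B = V_A × (R3‖R_L)/(R2 + R3‖R_L) = 10.16 × 3869/60570 = 0.649 V.

V ≈ 0.649 V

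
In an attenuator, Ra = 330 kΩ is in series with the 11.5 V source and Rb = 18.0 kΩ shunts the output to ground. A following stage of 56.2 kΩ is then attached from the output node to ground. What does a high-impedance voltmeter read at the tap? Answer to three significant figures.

The load sits in parallel with Rb: Rb‖R_L = (18.0 × 56.2) / (18.0 + 56.2) = 13.63 kΩ.
V_out = 11.5 × 13.63 / (330 + 13.63) = 11.5 × 13.63/343.6 = 0.456 V.

V_out ≈ 0.456 V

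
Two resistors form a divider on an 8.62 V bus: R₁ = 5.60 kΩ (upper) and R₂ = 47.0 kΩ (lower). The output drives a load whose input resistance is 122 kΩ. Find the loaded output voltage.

The load sits in parallel with R₂: R₂‖R_L = (47.0 × 122) / (47.0 + 122) = 33.93 kΩ.
V_out = 8.62 × 33.93 / (5.60 + 33.93) = 8.62 × 33.93/39.53 = 7.40 V.

V_out ≈ 7.40 V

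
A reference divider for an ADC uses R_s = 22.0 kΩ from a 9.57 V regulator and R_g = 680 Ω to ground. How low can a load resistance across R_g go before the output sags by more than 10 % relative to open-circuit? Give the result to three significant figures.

R_L(min) ≈ 5.94 kΩ

Output resistance R_th = R_s‖R_g = (22000 × 680)/22680 = 659.6 Ω.
The fractional drop is R_th/(R_th + R_L); requiring this ≤ 0.100 gives R_L ≥ R_th(1/0.100 − 1) = 659.6 × 9.000 = 5.94 kΩ.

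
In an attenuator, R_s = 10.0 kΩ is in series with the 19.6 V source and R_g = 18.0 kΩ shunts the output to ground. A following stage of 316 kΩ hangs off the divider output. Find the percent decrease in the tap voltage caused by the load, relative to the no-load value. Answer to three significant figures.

1.99 %

The divider's output (Thévenin) resistance is R_s‖R_g = 6.429 kΩ.
Fractional drop under load = R_th/(R_th + R_L) = 6.429 / (6.429 + 316) = 0.01994.
So the output falls by 1.99 %.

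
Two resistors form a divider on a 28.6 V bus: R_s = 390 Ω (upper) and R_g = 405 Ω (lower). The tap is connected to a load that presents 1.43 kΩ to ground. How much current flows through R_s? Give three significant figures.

I ≈ 40.5 mA

R_g‖R_L = 315.6 Ω, so the source sees R_s + R_g‖R_L = 705.6 Ω.
I = 28.6 V / 705.6 Ω = 40.5 mA.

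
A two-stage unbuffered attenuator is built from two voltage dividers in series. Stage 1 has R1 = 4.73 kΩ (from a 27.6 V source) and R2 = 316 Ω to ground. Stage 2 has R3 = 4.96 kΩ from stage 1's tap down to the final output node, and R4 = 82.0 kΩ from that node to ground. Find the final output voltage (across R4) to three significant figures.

V_out ≈ 1.62 V

Stage 2 presents R3+R4 = 86960 Ω as a load on stage 1's tap.
Stage 1's lower leg becomes R2‖(R3+R4) = 314.9 Ω, so V_mid = 27.6 × 314.9/5045 = 1.723 V.
Stage 2 is itself unloaded: V_out = V_mid × R4/(R3+R4) = 1.723 × 82000/86960 = 1.62 V.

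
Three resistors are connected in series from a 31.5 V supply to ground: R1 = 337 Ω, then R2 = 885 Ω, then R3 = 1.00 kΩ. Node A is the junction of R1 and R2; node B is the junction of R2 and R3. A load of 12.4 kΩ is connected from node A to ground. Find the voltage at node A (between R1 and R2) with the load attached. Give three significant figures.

Below node A the series string R2+R3 = 1885 Ω sits in parallel with the 12400 Ω load: 1636 Ω.
V_A = 31.5 × 1636/(337 + 1636) = 26.1 V.

V ≈ 26.1 V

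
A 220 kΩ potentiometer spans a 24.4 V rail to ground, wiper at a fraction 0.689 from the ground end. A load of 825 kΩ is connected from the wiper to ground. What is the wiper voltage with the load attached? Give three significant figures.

The wiper splits the pot into (1−α)R = 68.42 kΩ above and αR = 151.6 kΩ below.
Lower section ‖ load = 128.1 kΩ.
V_wiper = 24.4 × 128.1/(68.42 + 128.1) = 15.9 V.

V ≈ 15.9 V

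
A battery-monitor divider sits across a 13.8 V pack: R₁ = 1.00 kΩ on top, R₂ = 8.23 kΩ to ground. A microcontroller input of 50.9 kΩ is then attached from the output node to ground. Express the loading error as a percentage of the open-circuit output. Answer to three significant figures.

1.72 %

The divider's output (Thévenin) resistance is R₁‖R₂ = 0.8917 kΩ.
Fractional drop under load = R_th/(R_th + R_L) = 0.8917 / (0.8917 + 50.9) = 0.01722.
So the output falls by 1.72 %.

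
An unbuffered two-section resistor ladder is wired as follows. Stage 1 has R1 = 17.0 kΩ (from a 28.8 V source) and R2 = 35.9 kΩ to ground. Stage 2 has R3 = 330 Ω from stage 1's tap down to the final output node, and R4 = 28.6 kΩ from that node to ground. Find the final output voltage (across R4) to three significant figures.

V_out ≈ 13.8 V

Stage 2 presents R3+R4 = 28930 Ω as a load on stage 1's tap.
Stage 1's lower leg becomes R2‖(R3+R4) = 16020 Ω, so V_mid = 28.8 × 16020/33020 = 13.97 V.
Stage 2 is itself unloaded: V_out = V_mid × R4/(R3+R4) = 13.97 × 28600/28930 = 13.8 V.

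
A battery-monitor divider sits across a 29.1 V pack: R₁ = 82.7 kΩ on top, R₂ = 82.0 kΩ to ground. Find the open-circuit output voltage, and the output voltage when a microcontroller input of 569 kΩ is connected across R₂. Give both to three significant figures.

Open-circuit: V = 29.1 × 82.0/(82.7 + 82.0) = 14.5 V.
With the load, R₂ becomes R₂‖R_L = 71.67 kΩ, so V = 29.1 × 71.67/154.4 = 13.5 V.

Unloaded: 14.5 V; loaded: 13.5 V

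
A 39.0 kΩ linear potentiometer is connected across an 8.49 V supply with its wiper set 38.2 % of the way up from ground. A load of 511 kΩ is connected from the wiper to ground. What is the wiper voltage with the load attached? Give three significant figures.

The wiper splits the pot into (1−α)R = 24.10 kΩ above and αR = 14.90 kΩ below.
Lower section ‖ load = 14.48 kΩ.
V_wiper = 8.49 × 14.48/(24.10 + 14.48) = 3.19 V.

V ≈ 3.19 V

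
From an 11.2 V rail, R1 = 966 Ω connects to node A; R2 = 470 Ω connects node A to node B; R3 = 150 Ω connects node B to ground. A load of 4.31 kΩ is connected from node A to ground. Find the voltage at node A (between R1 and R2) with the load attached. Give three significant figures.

V ≈ 4.03 V

Below node A the series string R2+R3 = 620.0 Ω sits in parallel with the 4310 Ω load: 542.0 Ω.
V_A = 11.2 × 542.0/(966 + 542.0) = 4.03 V.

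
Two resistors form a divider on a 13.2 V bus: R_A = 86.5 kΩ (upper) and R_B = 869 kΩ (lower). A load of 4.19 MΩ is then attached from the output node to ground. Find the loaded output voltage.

The load sits in parallel with R_B: R_B‖R_L = (869 × 4190) / (869 + 4190) = 719.7 kΩ.
V_out = 13.2 × 719.7 / (86.5 + 719.7) = 13.2 × 719.7/806.2 = 11.8 V.

V_out ≈ 11.8 V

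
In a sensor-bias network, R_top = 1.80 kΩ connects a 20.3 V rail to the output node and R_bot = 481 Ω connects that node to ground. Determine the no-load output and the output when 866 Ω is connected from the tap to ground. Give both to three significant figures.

Open-circuit: V = 20.3 × 481/(1800 + 481) = 4.28 V.
With the load, R_bot becomes R_bot‖R_L = 309.2 Ω, so V = 20.3 × 309.2/2109 = 2.98 V.

Unloaded: 4.28 V; loaded: 2.98 V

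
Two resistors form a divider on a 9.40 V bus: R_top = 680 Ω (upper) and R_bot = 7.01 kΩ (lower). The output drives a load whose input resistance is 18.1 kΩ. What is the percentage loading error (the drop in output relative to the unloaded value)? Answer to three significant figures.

3.31 %

The divider's output (Thévenin) resistance is R_top‖R_bot = 619.9 Ω.
Fractional drop under load = R_th/(R_th + R_L) = 619.9 / (619.9 + 18100) = 0.03311.
So the output falls by 3.31 %.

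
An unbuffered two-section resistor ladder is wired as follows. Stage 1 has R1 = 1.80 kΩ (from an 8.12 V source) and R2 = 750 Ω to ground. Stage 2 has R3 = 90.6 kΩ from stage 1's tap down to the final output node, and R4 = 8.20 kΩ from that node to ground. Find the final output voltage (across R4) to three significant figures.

Stage 2 presents R3+R4 = 98800 Ω as a load on stage 1's tap.
Stage 1's lower leg becomes R2‖(R3+R4) = 744.3 Ω, so V_mid = 8.12 × 744.3/2544 = 2.376 V.
Stage 2 is itself unloaded: V_out = V_mid × R4/(R3+R4) = 2.376 × 8200/98800 = 0.197 V.

V_out ≈ 0.197 V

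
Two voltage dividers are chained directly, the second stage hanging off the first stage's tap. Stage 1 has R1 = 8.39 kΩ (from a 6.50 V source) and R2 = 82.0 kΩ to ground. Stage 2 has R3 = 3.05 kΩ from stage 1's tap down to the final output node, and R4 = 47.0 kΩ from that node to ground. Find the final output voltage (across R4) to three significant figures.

V_out ≈ 4.81 V

Stage 2 presents R3+R4 = 50.05 kΩ as a load on stage 1's tap.
Stage 1's lower leg becomes R2‖(R3+R4) = 31.08 kΩ, so V_mid = 6.50 × 31.08/39.47 = 5.118 V.
Stage 2 is itself unloaded: V_out = V_mid × R4/(R3+R4) = 5.118 × 47.0/50.05 = 4.81 V.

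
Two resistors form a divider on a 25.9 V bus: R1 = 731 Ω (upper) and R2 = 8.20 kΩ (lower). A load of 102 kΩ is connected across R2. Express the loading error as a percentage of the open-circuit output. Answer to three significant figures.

The divider's output (Thévenin) resistance is R1‖R2 = 671.2 Ω.
Fractional drop under load = R_th/(R_th + R_L) = 671.2 / (671.2 + 102000) = 0.006537.
So the output falls by 0.654 %.

0.654 %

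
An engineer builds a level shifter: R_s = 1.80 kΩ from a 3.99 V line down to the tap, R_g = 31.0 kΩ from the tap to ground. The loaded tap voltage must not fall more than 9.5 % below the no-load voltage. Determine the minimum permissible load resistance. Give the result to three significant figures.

Output resistance R_th = R_s‖R_g = (1.80 × 31.0)/32.80 = 1.701 kΩ.
The fractional drop is R_th/(R_th + R_L); requiring this ≤ 0.0950 gives R_L ≥ R_th(1/0.0950 − 1) = 1.701 × 9.526 = 16.2 kΩ.

R_L(min) ≈ 16.2 kΩ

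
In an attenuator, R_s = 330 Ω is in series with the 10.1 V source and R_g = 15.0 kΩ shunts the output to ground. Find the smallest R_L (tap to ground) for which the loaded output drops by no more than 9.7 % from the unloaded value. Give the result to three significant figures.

R_L(min) ≈ 3.01 kΩ

Output resistance R_th = R_s‖R_g = (330 × 15000)/15330 = 322.9 Ω.
The fractional drop is R_th/(R_th + R_L); requiring this ≤ 0.0970 gives R_L ≥ R_th(1/0.0970 − 1) = 322.9 × 9.309 = 3.01 kΩ.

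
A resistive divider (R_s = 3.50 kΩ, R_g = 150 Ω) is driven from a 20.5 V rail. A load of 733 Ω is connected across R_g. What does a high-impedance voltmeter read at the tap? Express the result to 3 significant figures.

The load sits in parallel with R_g: R_g‖R_L = (150 × 733) / (150 + 733) = 124.5 Ω.
V_out = 20.5 × 124.5 / (3500 + 124.5) = 20.5 × 124.5/3625 = 0.704 V.
(Unloaded it would have been 0.842 V.)

V_out ≈ 0.704 V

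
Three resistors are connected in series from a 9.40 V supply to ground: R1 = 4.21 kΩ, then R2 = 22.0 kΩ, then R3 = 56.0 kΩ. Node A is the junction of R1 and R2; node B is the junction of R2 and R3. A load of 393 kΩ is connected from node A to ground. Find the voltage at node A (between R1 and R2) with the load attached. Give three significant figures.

V ≈ 8.83 V

Below node A the series string R2+R3 = 78.00 kΩ sits in parallel with the 393 kΩ load: 65.08 kΩ.
V_A = 9.40 × 65.08/(4.21 + 65.08) = 8.83 V.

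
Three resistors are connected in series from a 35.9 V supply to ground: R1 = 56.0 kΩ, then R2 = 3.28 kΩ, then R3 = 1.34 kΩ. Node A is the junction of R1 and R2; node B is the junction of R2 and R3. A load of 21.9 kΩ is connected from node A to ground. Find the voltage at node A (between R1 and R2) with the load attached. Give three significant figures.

V ≈ 2.29 V

Below node A the series string R2+R3 = 4.620 kΩ sits in parallel with the 21.9 kΩ load: 3.815 kΩ.
V_A = 35.9 × 3.815/(56.0 + 3.815) = 2.29 V.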